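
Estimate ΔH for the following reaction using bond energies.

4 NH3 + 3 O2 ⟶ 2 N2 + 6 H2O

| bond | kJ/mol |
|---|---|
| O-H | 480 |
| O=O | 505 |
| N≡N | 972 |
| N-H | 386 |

ΔH ≈ −1557 kJ

Bonds broken (reactants):
  N-H: 12 × 386 = 4632
  O=O: 3 × 505 = 1515
  Σ(broken) = 6147 kJ
Bonds formed (products):
  N≡N: 2 × 972 = 1944
  O-H: 12 × 480 = 5760
  Σ(formed) = 7704 kJ
ΔH = Σ(broken) − Σ(formed) = 6147 − 7704 = −1557 kJ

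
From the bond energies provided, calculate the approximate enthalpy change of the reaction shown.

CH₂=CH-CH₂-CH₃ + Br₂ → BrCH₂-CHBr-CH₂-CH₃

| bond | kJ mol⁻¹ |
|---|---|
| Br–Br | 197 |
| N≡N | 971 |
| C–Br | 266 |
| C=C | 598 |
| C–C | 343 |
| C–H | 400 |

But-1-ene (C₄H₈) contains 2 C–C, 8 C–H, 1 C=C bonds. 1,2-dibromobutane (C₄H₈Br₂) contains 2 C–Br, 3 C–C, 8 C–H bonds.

Bonds broken (reactants):
  Br–Br: 1 × 197 = 197
  C–C: 2 × 343 = 686
  C–H: 8 × 400 = 3200
  C=C: 1 × 598 = 598
  Σ(broken) = 4681 kJ
Bonds formed (products):
  C–Br: 2 × 266 = 532
  C–C: 3 × 343 = 1029
  C–H: 8 × 400 = 3200
  Σ(formed) = 4761 kJ
ΔH = Σ(broken) − Σ(formed) = 4681 − 4761 = −80 kJ

ΔH ≈ −80 kJ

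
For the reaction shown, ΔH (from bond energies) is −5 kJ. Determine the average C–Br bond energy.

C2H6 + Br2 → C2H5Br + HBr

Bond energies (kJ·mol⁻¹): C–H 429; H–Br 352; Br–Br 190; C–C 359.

D(C–Br) ≈ 272 kJ/mol

Let D be the C–Br bond energy.
Σ(broken) = 1×190 + 1×359 + 6×429 = 3123
Σ(formed) = 1×D + 1×359 + 5×429 + 1×352 = 2856 + D
ΔH = Σ(broken) − Σ(formed) = (3123) − (2856 + D) = +267 − D
Setting this equal to −5 kJ gives D = 272 kJ/mol.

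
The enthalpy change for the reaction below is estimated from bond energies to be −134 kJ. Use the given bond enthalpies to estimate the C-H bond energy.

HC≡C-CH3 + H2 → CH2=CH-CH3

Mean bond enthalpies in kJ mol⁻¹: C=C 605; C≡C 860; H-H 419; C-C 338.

Let D be the C-H bond energy.
Σ(broken) = 1×860 + 1×338 + 4×D + 1×419 = 1617 + 4D
Σ(formed) = 1×338 + 6×D + 1×605 = 943 + 6D
ΔH = Σ(broken) − Σ(formed) = (1617 + 4D) − (943 + 6D) = +674 − 2D
Setting this equal to −134 kJ gives 2D = 808, so D = 404 kJ/mol.

D(C-H) ≈ 404 kJ/mol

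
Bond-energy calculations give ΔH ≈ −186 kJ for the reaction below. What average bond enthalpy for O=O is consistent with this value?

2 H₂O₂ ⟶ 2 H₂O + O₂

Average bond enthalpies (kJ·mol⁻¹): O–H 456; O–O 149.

D(O=O) ≈ 484 kJ/mol

Let D be the O=O bond energy.
Σ(broken) = 4×456 + 2×149 = 2122
Σ(formed) = 4×456 + 1×D = 1824 + D
ΔH = Σ(broken) − Σ(formed) = (2122) − (1824 + D) = +298 − D
Setting this equal to −186 kJ gives D = 484 kJ/mol.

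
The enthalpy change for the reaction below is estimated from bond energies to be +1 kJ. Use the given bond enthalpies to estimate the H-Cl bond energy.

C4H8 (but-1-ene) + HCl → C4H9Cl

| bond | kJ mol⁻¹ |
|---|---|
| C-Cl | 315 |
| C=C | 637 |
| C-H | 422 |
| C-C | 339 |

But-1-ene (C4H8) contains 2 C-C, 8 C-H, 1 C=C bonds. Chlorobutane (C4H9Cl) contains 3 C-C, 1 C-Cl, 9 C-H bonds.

D(H-Cl) ≈ 440 kJ/mol

Let D be the H-Cl bond energy.
Σ(broken) = 2×339 + 8×422 + 1×637 + 1×D = 4691 + D
Σ(formed) = 3×339 + 1×315 + 9×422 = 5130
ΔH = Σ(broken) − Σ(formed) = (4691 + D) − (5130) = −439 + D
Setting this equal to +1 kJ gives D = 440 kJ/mol.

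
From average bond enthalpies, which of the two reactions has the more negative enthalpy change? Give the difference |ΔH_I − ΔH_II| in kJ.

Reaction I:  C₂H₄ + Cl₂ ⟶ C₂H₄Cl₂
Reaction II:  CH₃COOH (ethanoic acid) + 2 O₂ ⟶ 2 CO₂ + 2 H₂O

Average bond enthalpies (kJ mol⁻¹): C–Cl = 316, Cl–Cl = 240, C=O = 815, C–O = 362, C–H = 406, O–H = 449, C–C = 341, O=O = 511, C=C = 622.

Reaction I:
  Bonds broken (reactants):
    C–H: 4 × 406 = 1624
    C=C: 1 × 622 = 622
    Cl–Cl: 1 × 240 = 240
    Σ(broken) = 2486 kJ
  Bonds formed (products):
    C–C: 1 × 341 = 341
    C–Cl: 2 × 316 = 632
    C–H: 4 × 406 = 1624
    Σ(formed) = 2597 kJ
  ΔH_I = 2486 − 2597 = −111 kJ
Reaction II:
  Bonds broken (reactants):
    C–C: 1 × 341 = 341
    C–H: 3 × 406 = 1218
    C–O: 1 × 362 = 362
    C=O: 1 × 815 = 815
    O–H: 1 × 449 = 449
    O=O: 2 × 511 = 1022
    Σ(broken) = 4207 kJ
  Bonds formed (products):
    C=O: 4 × 815 = 3260
    O–H: 4 × 449 = 1796
    Σ(formed) = 5056 kJ
  ΔH_II = 4207 − 5056 = −849 kJ
ΔH_I − ΔH_II = +738 kJ, so reaction II has the more negative ΔH; |ΔH_I − ΔH_II| = 738 kJ.

Reaction II, by 738 kJ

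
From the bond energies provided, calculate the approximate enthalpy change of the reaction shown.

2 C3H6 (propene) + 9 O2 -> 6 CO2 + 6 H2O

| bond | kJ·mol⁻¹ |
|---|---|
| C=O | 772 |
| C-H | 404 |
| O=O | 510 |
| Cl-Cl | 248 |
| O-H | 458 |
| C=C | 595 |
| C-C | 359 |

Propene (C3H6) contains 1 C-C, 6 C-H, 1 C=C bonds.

Bonds broken (reactants):
  C-C: 2 × 359 = 718
  C-H: 12 × 404 = 4848
  C=C: 2 × 595 = 1190
  O=O: 9 × 510 = 4590
  Σ(broken) = 11346 kJ
Bonds formed (products):
  C=O: 12 × 772 = 9264
  O-H: 12 × 458 = 5496
  Σ(formed) = 14760 kJ
ΔH = Σ(broken) − Σ(formed) = 11346 − 14760 = −3414 kJ

ΔH ≈ −3414 kJ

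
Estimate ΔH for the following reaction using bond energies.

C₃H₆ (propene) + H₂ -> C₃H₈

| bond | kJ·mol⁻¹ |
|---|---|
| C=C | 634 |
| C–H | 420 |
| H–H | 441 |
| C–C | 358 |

ΔH ≈ −123 kJ

Bonds broken (reactants):
  C–C: 1 × 358 = 358
  C–H: 6 × 420 = 2520
  C=C: 1 × 634 = 634
  H–H: 1 × 441 = 441
  Σ(broken) = 3953 kJ
Bonds formed (products):
  C–C: 2 × 358 = 716
  C–H: 8 × 420 = 3360
  Σ(formed) = 4076 kJ
ΔH = Σ(broken) − Σ(formed) = 3953 − 4076 = −123 kJ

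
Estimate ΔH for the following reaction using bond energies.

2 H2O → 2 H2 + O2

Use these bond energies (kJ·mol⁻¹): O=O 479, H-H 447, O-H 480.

ΔH ≈ +547 kJ

Bonds broken (reactants):
  O-H: 4 × 480 = 1920
  Σ(broken) = 1920 kJ
Bonds formed (products):
  H-H: 2 × 447 = 894
  O=O: 1 × 479 = 479
  Σ(formed) = 1373 kJ
ΔH = Σ(broken) − Σ(formed) = 1920 − 1373 = +547 kJ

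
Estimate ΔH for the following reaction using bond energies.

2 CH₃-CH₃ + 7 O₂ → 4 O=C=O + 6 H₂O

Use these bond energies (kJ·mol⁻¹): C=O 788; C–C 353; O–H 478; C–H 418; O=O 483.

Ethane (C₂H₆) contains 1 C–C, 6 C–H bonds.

Bonds broken (reactants):
  C–C: 2 × 353 = 706
  C–H: 12 × 418 = 5016
  O=O: 7 × 483 = 3381
  Σ(broken) = 9103 kJ
Bonds formed (products):
  C=O: 8 × 788 = 6304
  O–H: 12 × 478 = 5736
  Σ(formed) = 12040 kJ
ΔH = Σ(broken) − Σ(formed) = 9103 − 12040 = −2937 kJ

ΔH ≈ −2937 kJ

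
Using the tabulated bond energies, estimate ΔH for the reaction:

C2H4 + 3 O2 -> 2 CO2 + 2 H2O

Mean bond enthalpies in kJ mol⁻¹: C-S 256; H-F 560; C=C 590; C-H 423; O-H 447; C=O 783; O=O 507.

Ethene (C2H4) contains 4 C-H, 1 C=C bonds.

Bonds broken (reactants):
  C-H: 4 × 423 = 1692
  C=C: 1 × 590 = 590
  O=O: 3 × 507 = 1521
  Σ(broken) = 3803 kJ
Bonds formed (products):
  C=O: 4 × 783 = 3132
  O-H: 4 × 447 = 1788
  Σ(formed) = 4920 kJ
ΔH = Σ(broken) − Σ(formed) = 3803 − 4920 = −1117 kJ

ΔH ≈ −1117 kJ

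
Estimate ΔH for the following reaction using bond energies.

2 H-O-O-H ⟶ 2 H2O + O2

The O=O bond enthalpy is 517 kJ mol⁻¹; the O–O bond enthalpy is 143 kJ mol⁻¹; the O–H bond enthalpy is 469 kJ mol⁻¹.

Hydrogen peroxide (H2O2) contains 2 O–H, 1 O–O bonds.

ΔH ≈ −231 kJ

Bonds broken (reactants):
  O–H: 4 × 469 = 1876
  O–O: 2 × 143 = 286
  Σ(broken) = 2162 kJ
Bonds formed (products):
  O–H: 4 × 469 = 1876
  O=O: 1 × 517 = 517
  Σ(formed) = 2393 kJ
ΔH = Σ(broken) − Σ(formed) = 2162 − 2393 = −231 kJ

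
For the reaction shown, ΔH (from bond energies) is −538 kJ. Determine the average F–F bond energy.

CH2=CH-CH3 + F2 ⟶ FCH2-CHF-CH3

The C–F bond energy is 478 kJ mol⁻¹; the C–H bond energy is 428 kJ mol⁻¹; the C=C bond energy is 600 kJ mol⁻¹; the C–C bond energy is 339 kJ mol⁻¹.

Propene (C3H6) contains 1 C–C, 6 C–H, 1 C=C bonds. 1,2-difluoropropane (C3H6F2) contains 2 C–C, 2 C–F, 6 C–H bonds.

D(F–F) ≈ 157 kJ/mol

Let D be the F–F bond energy.
Σ(broken) = 1×339 + 6×428 + 1×600 + 1×D = 3507 + D
Σ(formed) = 2×339 + 2×478 + 6×428 = 4202
ΔH = Σ(broken) − Σ(formed) = (3507 + D) − (4202) = −695 + D
Setting this equal to −538 kJ gives D = 157 kJ/mol.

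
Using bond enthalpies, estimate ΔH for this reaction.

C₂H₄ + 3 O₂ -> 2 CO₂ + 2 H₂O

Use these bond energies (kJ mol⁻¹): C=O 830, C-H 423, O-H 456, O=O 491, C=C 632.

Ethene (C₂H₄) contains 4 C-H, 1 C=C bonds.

ΔH ≈ −1347 kJ

Bonds broken (reactants):
  C-H: 4 × 423 = 1692
  C=C: 1 × 632 = 632
  O=O: 3 × 491 = 1473
  Σ(broken) = 3797 kJ
Bonds formed (products):
  C=O: 4 × 830 = 3320
  O-H: 4 × 456 = 1824
  Σ(formed) = 5144 kJ
ΔH = Σ(broken) − Σ(formed) = 3797 − 5144 = −1347 kJ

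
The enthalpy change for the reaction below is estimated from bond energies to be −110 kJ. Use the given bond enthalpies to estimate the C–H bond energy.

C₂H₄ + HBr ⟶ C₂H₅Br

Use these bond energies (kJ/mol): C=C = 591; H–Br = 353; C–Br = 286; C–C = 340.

D(C–H) ≈ 428 kJ/mol

Let D be the C–H bond energy.
Σ(broken) = 4×D + 1×591 + 1×353 = 944 + 4D
Σ(formed) = 1×286 + 1×340 + 5×D = 626 + 5D
ΔH = Σ(broken) − Σ(formed) = (944 + 4D) − (626 + 5D) = +318 − D
Setting this equal to −110 kJ gives D = 428 kJ/mol.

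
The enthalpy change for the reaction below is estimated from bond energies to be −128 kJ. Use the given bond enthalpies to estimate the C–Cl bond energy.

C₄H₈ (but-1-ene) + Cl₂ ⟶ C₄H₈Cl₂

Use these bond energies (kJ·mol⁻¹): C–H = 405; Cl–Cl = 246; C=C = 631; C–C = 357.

Let D be the C–Cl bond energy.
Σ(broken) = 2×357 + 8×405 + 1×631 + 1×246 = 4831
Σ(formed) = 3×357 + 2×D + 8×405 = 4311 + 2D
ΔH = Σ(broken) − Σ(formed) = (4831) − (4311 + 2D) = +520 − 2D
Setting this equal to −128 kJ gives 2D = 648, so D = 324 kJ/mol.

D(C–Cl) ≈ 324 kJ/mol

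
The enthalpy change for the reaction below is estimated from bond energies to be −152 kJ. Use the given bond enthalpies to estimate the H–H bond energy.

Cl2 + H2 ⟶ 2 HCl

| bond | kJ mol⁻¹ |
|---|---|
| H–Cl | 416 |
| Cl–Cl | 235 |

Let D be the H–H bond energy.
Σ(broken) = 1×235 + 1×D = 235 + D
Σ(formed) = 2×416 = 832
ΔH = Σ(broken) − Σ(formed) = (235 + D) − (832) = −597 + D
Setting this equal to −152 kJ gives D = 445 kJ/mol.

D(H–H) ≈ 445 kJ/mol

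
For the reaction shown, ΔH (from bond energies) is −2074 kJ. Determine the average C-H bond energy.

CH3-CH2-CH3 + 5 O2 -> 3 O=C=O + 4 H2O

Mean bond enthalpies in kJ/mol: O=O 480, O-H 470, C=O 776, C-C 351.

D(C-H) ≈ 405 kJ/mol

Let D be the C-H bond energy.
Σ(broken) = 2×351 + 8×D + 5×480 = 3102 + 8D
Σ(formed) = 6×776 + 8×470 = 8416
ΔH = Σ(broken) − Σ(formed) = (3102 + 8D) − (8416) = −5314 + 8D
Setting this equal to −2074 kJ gives 8D = 3240, so D = 405 kJ/mol.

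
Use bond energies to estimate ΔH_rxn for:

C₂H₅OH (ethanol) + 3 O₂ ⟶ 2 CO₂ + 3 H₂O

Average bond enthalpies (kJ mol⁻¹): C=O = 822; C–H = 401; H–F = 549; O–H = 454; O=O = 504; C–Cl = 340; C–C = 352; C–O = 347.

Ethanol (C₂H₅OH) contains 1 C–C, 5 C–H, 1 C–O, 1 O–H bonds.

ΔH ≈ −1342 kJ

Bonds broken (reactants):
  C–C: 1 × 352 = 352
  C–H: 5 × 401 = 2005
  C–O: 1 × 347 = 347
  O–H: 1 × 454 = 454
  O=O: 3 × 504 = 1512
  Σ(broken) = 4670 kJ
Bonds formed (products):
  C=O: 4 × 822 = 3288
  O–H: 6 × 454 = 2724
  Σ(formed) = 6012 kJ
ΔH = Σ(broken) − Σ(formed) = 4670 − 6012 = −1342 kJ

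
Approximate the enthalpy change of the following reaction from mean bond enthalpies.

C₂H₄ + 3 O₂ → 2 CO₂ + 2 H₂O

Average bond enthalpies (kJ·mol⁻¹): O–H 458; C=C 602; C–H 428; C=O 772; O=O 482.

ΔH ≈ −1160 kJ

Bonds broken (reactants):
  C–H: 4 × 428 = 1712
  C=C: 1 × 602 = 602
  O=O: 3 × 482 = 1446
  Σ(broken) = 3760 kJ
Bonds formed (products):
  C=O: 4 × 772 = 3088
  O–H: 4 × 458 = 1832
  Σ(formed) = 4920 kJ
ΔH = Σ(broken) − Σ(formed) = 3760 − 4920 = −1160 kJ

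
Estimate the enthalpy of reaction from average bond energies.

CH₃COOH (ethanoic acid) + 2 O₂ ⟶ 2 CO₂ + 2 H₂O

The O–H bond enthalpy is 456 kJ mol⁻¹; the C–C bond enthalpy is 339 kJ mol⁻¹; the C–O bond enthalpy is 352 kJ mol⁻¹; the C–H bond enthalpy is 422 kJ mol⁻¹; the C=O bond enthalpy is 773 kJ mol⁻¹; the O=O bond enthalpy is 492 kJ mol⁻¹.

Bonds broken (reactants):
  C–C: 1 × 339 = 339
  C–H: 3 × 422 = 1266
  C–O: 1 × 352 = 352
  C=O: 1 × 773 = 773
  O–H: 1 × 456 = 456
  O=O: 2 × 492 = 984
  Σ(broken) = 4170 kJ
Bonds formed (products):
  C=O: 4 × 773 = 3092
  O–H: 4 × 456 = 1824
  Σ(formed) = 4916 kJ
ΔH = Σ(broken) − Σ(formed) = 4170 − 4916 = −746 kJ

ΔH ≈ −746 kJ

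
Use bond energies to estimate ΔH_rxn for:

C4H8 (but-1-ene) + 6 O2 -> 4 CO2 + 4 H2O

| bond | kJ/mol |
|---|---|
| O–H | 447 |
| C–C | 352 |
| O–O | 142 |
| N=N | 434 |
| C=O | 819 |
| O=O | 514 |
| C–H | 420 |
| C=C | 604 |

ΔH ≈ −2376 kJ

Bonds broken (reactants):
  C–C: 2 × 352 = 704
  C–H: 8 × 420 = 3360
  C=C: 1 × 604 = 604
  O=O: 6 × 514 = 3084
  Σ(broken) = 7752 kJ
Bonds formed (products):
  C=O: 8 × 819 = 6552
  O–H: 8 × 447 = 3576
  Σ(formed) = 10128 kJ
ΔH = Σ(broken) − Σ(formed) = 7752 − 10128 = −2376 kJ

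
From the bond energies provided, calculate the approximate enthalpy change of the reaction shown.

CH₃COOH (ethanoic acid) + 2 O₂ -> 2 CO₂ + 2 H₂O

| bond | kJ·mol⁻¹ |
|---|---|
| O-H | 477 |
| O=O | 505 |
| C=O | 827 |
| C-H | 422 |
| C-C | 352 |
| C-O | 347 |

Bonds broken (reactants):
  C-C: 1 × 352 = 352
  C-H: 3 × 422 = 1266
  C-O: 1 × 347 = 347
  C=O: 1 × 827 = 827
  O-H: 1 × 477 = 477
  O=O: 2 × 505 = 1010
  Σ(broken) = 4279 kJ
Bonds formed (products):
  C=O: 4 × 827 = 3308
  O-H: 4 × 477 = 1908
  Σ(formed) = 5216 kJ
ΔH = Σ(broken) − Σ(formed) = 4279 − 5216 = −937 kJ

ΔH ≈ −937 kJ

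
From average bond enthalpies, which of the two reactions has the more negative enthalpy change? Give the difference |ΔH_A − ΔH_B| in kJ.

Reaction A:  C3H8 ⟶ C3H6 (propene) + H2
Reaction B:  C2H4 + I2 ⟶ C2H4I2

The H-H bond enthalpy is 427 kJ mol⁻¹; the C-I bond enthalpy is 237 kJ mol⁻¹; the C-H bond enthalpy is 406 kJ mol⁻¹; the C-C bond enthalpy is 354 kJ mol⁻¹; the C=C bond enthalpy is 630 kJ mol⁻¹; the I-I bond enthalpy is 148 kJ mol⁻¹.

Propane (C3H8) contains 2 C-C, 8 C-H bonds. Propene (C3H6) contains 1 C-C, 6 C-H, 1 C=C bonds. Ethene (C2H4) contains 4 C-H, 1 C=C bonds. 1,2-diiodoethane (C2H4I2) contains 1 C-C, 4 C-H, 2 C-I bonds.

Reaction A:
  Bonds broken (reactants):
    C-C: 2 × 354 = 708
    C-H: 8 × 406 = 3248
    Σ(broken) = 3956 kJ
  Bonds formed (products):
    C-C: 1 × 354 = 354
    C-H: 6 × 406 = 2436
    C=C: 1 × 630 = 630
    H-H: 1 × 427 = 427
    Σ(formed) = 3847 kJ
  ΔH_A = 3956 − 3847 = +109 kJ
Reaction B:
  Bonds broken (reactants):
    C-H: 4 × 406 = 1624
    C=C: 1 × 630 = 630
    I-I: 1 × 148 = 148
    Σ(broken) = 2402 kJ
  Bonds formed (products):
    C-C: 1 × 354 = 354
    C-H: 4 × 406 = 1624
    C-I: 2 × 237 = 474
    Σ(formed) = 2452 kJ
  ΔH_B = 2402 − 2452 = −50 kJ
ΔH_A − ΔH_B = +159 kJ, so reaction B has the more negative ΔH; |ΔH_A − ΔH_B| = 159 kJ.

Reaction B, by 159 kJ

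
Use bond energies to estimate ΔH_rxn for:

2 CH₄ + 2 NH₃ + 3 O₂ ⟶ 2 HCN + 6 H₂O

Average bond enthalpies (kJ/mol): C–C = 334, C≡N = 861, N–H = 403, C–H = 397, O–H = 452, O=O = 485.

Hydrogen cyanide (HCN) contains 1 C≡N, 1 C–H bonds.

ΔH ≈ −891 kJ

Bonds broken (reactants):
  C–H: 8 × 397 = 3176
  N–H: 6 × 403 = 2418
  O=O: 3 × 485 = 1455
  Σ(broken) = 7049 kJ
Bonds formed (products):
  C≡N: 2 × 861 = 1722
  C–H: 2 × 397 = 794
  O–H: 12 × 452 = 5424
  Σ(formed) = 7940 kJ
ΔH = Σ(broken) − Σ(formed) = 7049 − 7940 = −891 kJ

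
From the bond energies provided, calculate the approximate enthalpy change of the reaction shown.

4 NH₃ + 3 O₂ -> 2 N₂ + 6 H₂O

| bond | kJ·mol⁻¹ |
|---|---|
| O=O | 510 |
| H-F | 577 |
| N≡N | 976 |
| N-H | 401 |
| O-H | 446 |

ΔH ≈ −962 kJ

Bonds broken (reactants):
  N-H: 12 × 401 = 4812
  O=O: 3 × 510 = 1530
  Σ(broken) = 6342 kJ
Bonds formed (products):
  N≡N: 2 × 976 = 1952
  O-H: 12 × 446 = 5352
  Σ(formed) = 7304 kJ
ΔH = Σ(broken) − Σ(formed) = 6342 − 7304 = −962 kJ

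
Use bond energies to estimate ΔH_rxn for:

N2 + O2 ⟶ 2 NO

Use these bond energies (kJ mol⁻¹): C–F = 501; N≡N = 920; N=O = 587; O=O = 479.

ΔH ≈ +225 kJ

Bonds broken (reactants):
  N≡N: 1 × 920 = 920
  O=O: 1 × 479 = 479
  Σ(broken) = 1399 kJ
Bonds formed (products):
  N=O: 2 × 587 = 1174
  Σ(formed) = 1174 kJ
ΔH = Σ(broken) − Σ(formed) = 1399 − 1174 = +225 kJ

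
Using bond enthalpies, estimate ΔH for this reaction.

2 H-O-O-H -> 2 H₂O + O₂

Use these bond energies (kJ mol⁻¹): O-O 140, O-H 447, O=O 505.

Bonds broken (reactants):
  O-H: 4 × 447 = 1788
  O-O: 2 × 140 = 280
  Σ(broken) = 2068 kJ
Bonds formed (products):
  O-H: 4 × 447 = 1788
  O=O: 1 × 505 = 505
  Σ(formed) = 2293 kJ
ΔH = Σ(broken) − Σ(formed) = 2068 − 2293 = −225 kJ

ΔH ≈ −225 kJ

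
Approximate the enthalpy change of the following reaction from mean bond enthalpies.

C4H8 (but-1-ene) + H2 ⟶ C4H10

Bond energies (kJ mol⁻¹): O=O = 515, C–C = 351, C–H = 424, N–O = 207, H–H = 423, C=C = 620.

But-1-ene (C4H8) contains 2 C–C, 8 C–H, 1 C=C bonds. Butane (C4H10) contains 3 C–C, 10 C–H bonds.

Bonds broken (reactants):
  C–C: 2 × 351 = 702
  C–H: 8 × 424 = 3392
  C=C: 1 × 620 = 620
  H–H: 1 × 423 = 423
  Σ(broken) = 5137 kJ
Bonds formed (products):
  C–C: 3 × 351 = 1053
  C–H: 10 × 424 = 4240
  Σ(formed) = 5293 kJ
ΔH = Σ(broken) − Σ(formed) = 5137 − 5293 = −156 kJ

ΔH ≈ −156 kJ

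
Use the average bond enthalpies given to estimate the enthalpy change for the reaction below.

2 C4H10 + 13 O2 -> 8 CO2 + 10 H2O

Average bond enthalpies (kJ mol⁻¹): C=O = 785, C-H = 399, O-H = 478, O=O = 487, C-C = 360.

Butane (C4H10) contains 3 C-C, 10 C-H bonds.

Bonds broken (reactants):
  C-C: 6 × 360 = 2160
  C-H: 20 × 399 = 7980
  O=O: 13 × 487 = 6331
  Σ(broken) = 16471 kJ
Bonds formed (products):
  C=O: 16 × 785 = 12560
  O-H: 20 × 478 = 9560
  Σ(formed) = 22120 kJ
ΔH = Σ(broken) − Σ(formed) = 16471 − 22120 = −5649 kJ

ΔH ≈ −5649 kJ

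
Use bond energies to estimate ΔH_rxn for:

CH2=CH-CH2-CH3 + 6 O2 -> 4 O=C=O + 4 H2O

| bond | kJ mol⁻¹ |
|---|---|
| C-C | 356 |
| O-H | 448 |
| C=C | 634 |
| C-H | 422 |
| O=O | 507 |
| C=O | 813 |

Bonds broken (reactants):
  C-C: 2 × 356 = 712
  C-H: 8 × 422 = 3376
  C=C: 1 × 634 = 634
  O=O: 6 × 507 = 3042
  Σ(broken) = 7764 kJ
Bonds formed (products):
  C=O: 8 × 813 = 6504
  O-H: 8 × 448 = 3584
  Σ(formed) = 10088 kJ
ΔH = Σ(broken) − Σ(formed) = 7764 − 10088 = −2324 kJ

ΔH ≈ −2324 kJ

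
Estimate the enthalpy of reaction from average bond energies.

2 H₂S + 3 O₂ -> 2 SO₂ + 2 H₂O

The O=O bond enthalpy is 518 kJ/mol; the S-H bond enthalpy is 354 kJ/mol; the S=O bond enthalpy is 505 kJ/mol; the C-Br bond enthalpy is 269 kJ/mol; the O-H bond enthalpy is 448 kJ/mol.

Bonds broken (reactants):
  O=O: 3 × 518 = 1554
  S-H: 4 × 354 = 1416
  Σ(broken) = 2970 kJ
Bonds formed (products):
  O-H: 4 × 448 = 1792
  S=O: 4 × 505 = 2020
  Σ(formed) = 3812 kJ
ΔH = Σ(broken) − Σ(formed) = 2970 − 3812 = −842 kJ

ΔH ≈ −842 kJ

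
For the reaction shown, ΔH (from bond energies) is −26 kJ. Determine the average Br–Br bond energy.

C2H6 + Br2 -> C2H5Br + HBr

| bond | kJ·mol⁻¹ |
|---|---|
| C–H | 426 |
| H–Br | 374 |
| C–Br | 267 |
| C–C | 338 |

D(Br–Br) ≈ 189 kJ/mol

Let D be the Br–Br bond energy.
Σ(broken) = 1×D + 1×338 + 6×426 = 2894 + D
Σ(formed) = 1×267 + 1×338 + 5×426 + 1×374 = 3109
ΔH = Σ(broken) − Σ(formed) = (2894 + D) − (3109) = −215 + D
Setting this equal to −26 kJ gives D = 189 kJ/mol.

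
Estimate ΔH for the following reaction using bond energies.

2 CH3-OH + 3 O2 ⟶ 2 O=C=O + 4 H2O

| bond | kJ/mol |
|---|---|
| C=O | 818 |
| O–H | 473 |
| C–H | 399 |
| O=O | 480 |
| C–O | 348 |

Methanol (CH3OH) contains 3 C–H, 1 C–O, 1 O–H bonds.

ΔH ≈ −1580 kJ

Bonds broken (reactants):
  C–H: 6 × 399 = 2394
  C–O: 2 × 348 = 696
  O–H: 2 × 473 = 946
  O=O: 3 × 480 = 1440
  Σ(broken) = 5476 kJ
Bonds formed (products):
  C=O: 4 × 818 = 3272
  O–H: 8 × 473 = 3784
  Σ(formed) = 7056 kJ
ΔH = Σ(broken) − Σ(formed) = 5476 − 7056 = −1580 kJ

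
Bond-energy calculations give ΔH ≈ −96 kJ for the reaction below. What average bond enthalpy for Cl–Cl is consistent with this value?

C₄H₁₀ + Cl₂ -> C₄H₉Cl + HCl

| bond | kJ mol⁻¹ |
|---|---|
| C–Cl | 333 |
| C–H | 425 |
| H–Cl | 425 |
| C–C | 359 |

Let D be the Cl–Cl bond energy.
Σ(broken) = 3×359 + 10×425 + 1×D = 5327 + D
Σ(formed) = 3×359 + 1×333 + 9×425 + 1×425 = 5660
ΔH = Σ(broken) − Σ(formed) = (5327 + D) − (5660) = −333 + D
Setting this equal to −96 kJ gives D = 237 kJ/mol.

D(Cl–Cl) ≈ 237 kJ/mol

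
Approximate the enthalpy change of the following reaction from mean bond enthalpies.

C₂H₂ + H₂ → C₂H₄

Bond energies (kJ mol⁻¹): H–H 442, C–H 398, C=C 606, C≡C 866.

Bonds broken (reactants):
  C≡C: 1 × 866 = 866
  C–H: 2 × 398 = 796
  H–H: 1 × 442 = 442
  Σ(broken) = 2104 kJ
Bonds formed (products):
  C–H: 4 × 398 = 1592
  C=C: 1 × 606 = 606
  Σ(formed) = 2198 kJ
ΔH = Σ(broken) − Σ(formed) = 2104 − 2198 = −94 kJ

ΔH ≈ −94 kJ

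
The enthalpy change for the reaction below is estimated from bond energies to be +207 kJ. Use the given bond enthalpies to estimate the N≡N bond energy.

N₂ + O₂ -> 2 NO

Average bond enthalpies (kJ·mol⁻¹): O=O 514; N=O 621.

D(N≡N) ≈ 935 kJ/mol

Let D be the N≡N bond energy.
Σ(broken) = 1×D + 1×514 = 514 + D
Σ(formed) = 2×621 = 1242
ΔH = Σ(broken) − Σ(formed) = (514 + D) − (1242) = −728 + D
Setting this equal to +207 kJ gives D = 935 kJ/mol.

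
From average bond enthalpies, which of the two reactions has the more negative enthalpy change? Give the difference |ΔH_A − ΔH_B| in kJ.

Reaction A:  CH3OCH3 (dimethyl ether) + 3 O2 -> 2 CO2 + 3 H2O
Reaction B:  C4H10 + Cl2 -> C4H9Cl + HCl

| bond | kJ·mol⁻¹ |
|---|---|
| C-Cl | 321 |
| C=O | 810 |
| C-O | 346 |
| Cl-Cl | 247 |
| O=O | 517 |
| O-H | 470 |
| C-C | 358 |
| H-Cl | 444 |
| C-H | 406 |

Reaction A, by 1269 kJ

Reaction A:
  Bonds broken (reactants):
    C-H: 6 × 406 = 2436
    C-O: 2 × 346 = 692
    O=O: 3 × 517 = 1551
    Σ(broken) = 4679 kJ
  Bonds formed (products):
    C=O: 4 × 810 = 3240
    O-H: 6 × 470 = 2820
    Σ(formed) = 6060 kJ
  ΔH_A = 4679 − 6060 = −1381 kJ
Reaction B:
  Bonds broken (reactants):
    C-C: 3 × 358 = 1074
    C-H: 10 × 406 = 4060
    Cl-Cl: 1 × 247 = 247
    Σ(broken) = 5381 kJ
  Bonds formed (products):
    C-C: 3 × 358 = 1074
    C-Cl: 1 × 321 = 321
    C-H: 9 × 406 = 3654
    H-Cl: 1 × 444 = 444
    Σ(formed) = 5493 kJ
  ΔH_B = 5381 − 5493 = −112 kJ
ΔH_A − ΔH_B = −1269 kJ, so reaction A has the more negative ΔH; |ΔH_A − ΔH_B| = 1269 kJ.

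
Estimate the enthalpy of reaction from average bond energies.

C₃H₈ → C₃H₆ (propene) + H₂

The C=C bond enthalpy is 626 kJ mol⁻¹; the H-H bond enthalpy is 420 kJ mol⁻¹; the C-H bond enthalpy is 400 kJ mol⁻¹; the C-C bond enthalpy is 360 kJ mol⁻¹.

Bonds broken (reactants):
  C-C: 2 × 360 = 720
  C-H: 8 × 400 = 3200
  Σ(broken) = 3920 kJ
Bonds formed (products):
  C-C: 1 × 360 = 360
  C-H: 6 × 400 = 2400
  C=C: 1 × 626 = 626
  H-H: 1 × 420 = 420
  Σ(formed) = 3806 kJ
ΔH = Σ(broken) − Σ(formed) = 3920 − 3806 = +114 kJ

ΔH ≈ +114 kJ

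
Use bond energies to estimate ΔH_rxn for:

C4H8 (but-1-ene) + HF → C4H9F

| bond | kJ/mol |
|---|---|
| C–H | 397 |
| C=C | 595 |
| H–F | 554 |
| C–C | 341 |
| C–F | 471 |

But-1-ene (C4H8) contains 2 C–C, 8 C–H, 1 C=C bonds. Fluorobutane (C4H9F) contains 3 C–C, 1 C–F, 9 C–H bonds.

Bonds broken (reactants):
  C–C: 2 × 341 = 682
  C–H: 8 × 397 = 3176
  C=C: 1 × 595 = 595
  H–F: 1 × 554 = 554
  Σ(broken) = 5007 kJ
Bonds formed (products):
  C–C: 3 × 341 = 1023
  C–F: 1 × 471 = 471
  C–H: 9 × 397 = 3573
  Σ(formed) = 5067 kJ
ΔH = Σ(broken) − Σ(formed) = 5007 − 5067 = −60 kJ

ΔH ≈ −60 kJ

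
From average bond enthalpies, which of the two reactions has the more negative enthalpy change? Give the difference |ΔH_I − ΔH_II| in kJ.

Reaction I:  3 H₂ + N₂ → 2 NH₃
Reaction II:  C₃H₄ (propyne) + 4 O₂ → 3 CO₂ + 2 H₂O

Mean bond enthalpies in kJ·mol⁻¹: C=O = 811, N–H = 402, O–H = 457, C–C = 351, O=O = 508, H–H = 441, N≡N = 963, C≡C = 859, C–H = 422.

Reaction I:
  Bonds broken (reactants):
    H–H: 3 × 441 = 1323
    N≡N: 1 × 963 = 963
    Σ(broken) = 2286 kJ
  Bonds formed (products):
    N–H: 6 × 402 = 2412
    Σ(formed) = 2412 kJ
  ΔH_I = 2286 − 2412 = −126 kJ
Reaction II:
  Bonds broken (reactants):
    C≡C: 1 × 859 = 859
    C–C: 1 × 351 = 351
    C–H: 4 × 422 = 1688
    O=O: 4 × 508 = 2032
    Σ(broken) = 4930 kJ
  Bonds formed (products):
    C=O: 6 × 811 = 4866
    O–H: 4 × 457 = 1828
    Σ(formed) = 6694 kJ
  ΔH_II = 4930 − 6694 = −1764 kJ
ΔH_I − ΔH_II = +1638 kJ, so reaction II has the more negative ΔH; |ΔH_I − ΔH_II| = 1638 kJ.

Reaction II, by 1638 kJ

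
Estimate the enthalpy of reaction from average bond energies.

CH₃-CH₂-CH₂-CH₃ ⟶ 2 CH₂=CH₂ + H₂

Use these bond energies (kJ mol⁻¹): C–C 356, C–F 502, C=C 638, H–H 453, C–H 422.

ΔH ≈ +183 kJ

Bonds broken (reactants):
  C–C: 3 × 356 = 1068
  C–H: 10 × 422 = 4220
  Σ(broken) = 5288 kJ
Bonds formed (products):
  C–H: 8 × 422 = 3376
  C=C: 2 × 638 = 1276
  H–H: 1 × 453 = 453
  Σ(formed) = 5105 kJ
ΔH = Σ(broken) − Σ(formed) = 5288 − 5105 = +183 kJ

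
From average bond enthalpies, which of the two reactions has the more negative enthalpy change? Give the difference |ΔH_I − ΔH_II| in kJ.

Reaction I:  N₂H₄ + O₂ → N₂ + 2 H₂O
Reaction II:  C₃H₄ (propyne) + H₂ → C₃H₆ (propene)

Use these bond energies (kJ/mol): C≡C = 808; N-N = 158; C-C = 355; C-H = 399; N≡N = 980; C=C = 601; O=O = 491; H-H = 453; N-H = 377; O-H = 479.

Reaction I:
  Bonds broken (reactants):
    N-H: 4 × 377 = 1508
    N-N: 1 × 158 = 158
    O=O: 1 × 491 = 491
    Σ(broken) = 2157 kJ
  Bonds formed (products):
    N≡N: 1 × 980 = 980
    O-H: 4 × 479 = 1916
    Σ(formed) = 2896 kJ
  ΔH_I = 2157 − 2896 = −739 kJ
Reaction II:
  Bonds broken (reactants):
    C≡C: 1 × 808 = 808
    C-C: 1 × 355 = 355
    C-H: 4 × 399 = 1596
    H-H: 1 × 453 = 453
    Σ(broken) = 3212 kJ
  Bonds formed (products):
    C-C: 1 × 355 = 355
    C-H: 6 × 399 = 2394
    C=C: 1 × 601 = 601
    Σ(formed) = 3350 kJ
  ΔH_II = 3212 − 3350 = −138 kJ
ΔH_I − ΔH_II = −601 kJ, so reaction I has the more negative ΔH; |ΔH_I − ΔH_II| = 601 kJ.

Reaction I, by 601 kJ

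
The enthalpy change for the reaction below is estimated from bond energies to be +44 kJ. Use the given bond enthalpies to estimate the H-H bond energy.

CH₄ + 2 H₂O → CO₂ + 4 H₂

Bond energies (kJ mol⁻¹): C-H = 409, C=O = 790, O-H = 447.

D(H-H) ≈ 450 kJ/mol

Let D be the H-H bond energy.
Σ(broken) = 4×409 + 4×447 = 3424
Σ(formed) = 2×790 + 4×D = 1580 + 4D
ΔH = Σ(broken) − Σ(formed) = (3424) − (1580 + 4D) = +1844 − 4D
Setting this equal to +44 kJ gives 4D = 1800, so D = 450 kJ/mol.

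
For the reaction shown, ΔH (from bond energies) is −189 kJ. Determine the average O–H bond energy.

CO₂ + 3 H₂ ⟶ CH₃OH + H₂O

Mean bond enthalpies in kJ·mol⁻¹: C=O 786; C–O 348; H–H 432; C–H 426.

Let D be the O–H bond energy.
Σ(broken) = 2×786 + 3×432 = 2868
Σ(formed) = 3×426 + 1×348 + 3×D = 1626 + 3D
ΔH = Σ(broken) − Σ(formed) = (2868) − (1626 + 3D) = +1242 − 3D
Setting this equal to −189 kJ gives 3D = 1431, so D = 477 kJ/mol.

D(O–H) ≈ 477 kJ/mol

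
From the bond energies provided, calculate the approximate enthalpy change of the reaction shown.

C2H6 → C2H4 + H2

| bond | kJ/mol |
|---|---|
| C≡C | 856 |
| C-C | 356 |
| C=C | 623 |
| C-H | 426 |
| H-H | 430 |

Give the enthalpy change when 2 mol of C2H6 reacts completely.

ΔH = +310 kJ

Bonds broken (reactants):
  C-C: 1 × 356 = 356
  C-H: 6 × 426 = 2556
  Σ(broken) = 2912 kJ
Bonds formed (products):
  C-H: 4 × 426 = 1704
  C=C: 1 × 623 = 623
  H-H: 1 × 430 = 430
  Σ(formed) = 2757 kJ
ΔH = Σ(broken) − Σ(formed) = 2912 − 2757 = +155 kJ
For 2× the reaction as written: 2 × (+155) = +310 kJ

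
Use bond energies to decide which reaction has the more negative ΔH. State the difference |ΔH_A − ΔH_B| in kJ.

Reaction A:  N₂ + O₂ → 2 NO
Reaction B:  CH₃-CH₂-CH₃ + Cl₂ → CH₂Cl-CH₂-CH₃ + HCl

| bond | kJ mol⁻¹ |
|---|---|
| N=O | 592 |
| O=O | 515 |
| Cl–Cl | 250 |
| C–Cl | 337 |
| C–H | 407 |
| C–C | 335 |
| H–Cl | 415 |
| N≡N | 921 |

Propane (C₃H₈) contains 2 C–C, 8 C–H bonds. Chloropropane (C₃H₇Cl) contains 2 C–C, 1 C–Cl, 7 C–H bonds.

Reaction A:
  Bonds broken (reactants):
    N≡N: 1 × 921 = 921
    O=O: 1 × 515 = 515
    Σ(broken) = 1436 kJ
  Bonds formed (products):
    N=O: 2 × 592 = 1184
    Σ(formed) = 1184 kJ
  ΔH_A = 1436 − 1184 = +252 kJ
Reaction B:
  Bonds broken (reactants):
    C–C: 2 × 335 = 670
    C–H: 8 × 407 = 3256
    Cl–Cl: 1 × 250 = 250
    Σ(broken) = 4176 kJ
  Bonds formed (products):
    C–C: 2 × 335 = 670
    C–Cl: 1 × 337 = 337
    C–H: 7 × 407 = 2849
    H–Cl: 1 × 415 = 415
    Σ(formed) = 4271 kJ
  ΔH_B = 4176 − 4271 = −95 kJ
ΔH_A − ΔH_B = +347 kJ, so reaction B has the more negative ΔH; |ΔH_A − ΔH_B| = 347 kJ.

Reaction B, by 347 kJ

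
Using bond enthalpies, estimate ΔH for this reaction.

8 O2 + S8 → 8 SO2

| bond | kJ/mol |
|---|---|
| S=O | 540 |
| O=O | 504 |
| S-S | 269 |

Bonds broken (reactants):
  O=O: 8 × 504 = 4032
  S-S: 8 × 269 = 2152
  Σ(broken) = 6184 kJ
Bonds formed (products):
  S=O: 16 × 540 = 8640
  Σ(formed) = 8640 kJ
ΔH = Σ(broken) − Σ(formed) = 6184 − 8640 = −2456 kJ

ΔH ≈ −2456 kJ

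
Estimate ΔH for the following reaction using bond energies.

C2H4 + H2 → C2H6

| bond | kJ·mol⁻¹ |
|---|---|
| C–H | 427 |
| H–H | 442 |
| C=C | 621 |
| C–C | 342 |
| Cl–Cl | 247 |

ΔH ≈ −133 kJ

Bonds broken (reactants):
  C–H: 4 × 427 = 1708
  C=C: 1 × 621 = 621
  H–H: 1 × 442 = 442
  Σ(broken) = 2771 kJ
Bonds formed (products):
  C–C: 1 × 342 = 342
  C–H: 6 × 427 = 2562
  Σ(formed) = 2904 kJ
ΔH = Σ(broken) − Σ(formed) = 2771 − 2904 = −133 kJ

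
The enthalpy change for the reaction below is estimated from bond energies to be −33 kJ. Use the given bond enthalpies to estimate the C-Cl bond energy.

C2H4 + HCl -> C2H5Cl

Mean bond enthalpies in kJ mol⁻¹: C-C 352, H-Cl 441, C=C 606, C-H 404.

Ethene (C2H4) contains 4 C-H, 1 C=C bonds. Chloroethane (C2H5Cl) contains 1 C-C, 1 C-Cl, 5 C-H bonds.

D(C-Cl) ≈ 324 kJ/mol

Let D be the C-Cl bond energy.
Σ(broken) = 4×404 + 1×606 + 1×441 = 2663
Σ(formed) = 1×352 + 1×D + 5×404 = 2372 + D
ΔH = Σ(broken) − Σ(formed) = (2663) − (2372 + D) = +291 − D
Setting this equal to −33 kJ gives D = 324 kJ/mol.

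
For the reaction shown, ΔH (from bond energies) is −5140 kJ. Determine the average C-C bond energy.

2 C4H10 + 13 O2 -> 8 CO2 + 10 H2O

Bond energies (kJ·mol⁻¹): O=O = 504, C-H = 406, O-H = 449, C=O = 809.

Let D be the C-C bond energy.
Σ(broken) = 6×D + 20×406 + 13×504 = 14672 + 6D
Σ(formed) = 16×809 + 20×449 = 21924
ΔH = Σ(broken) − Σ(formed) = (14672 + 6D) − (21924) = −7252 + 6D
Setting this equal to −5140 kJ gives 6D = 2112, so D = 352 kJ/mol.

D(C-C) ≈ 352 kJ/mol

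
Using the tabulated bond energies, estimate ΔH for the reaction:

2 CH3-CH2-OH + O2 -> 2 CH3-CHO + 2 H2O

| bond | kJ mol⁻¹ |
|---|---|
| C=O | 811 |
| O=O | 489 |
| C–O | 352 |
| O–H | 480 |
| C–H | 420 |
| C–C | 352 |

Bonds broken (reactants):
  C–C: 2 × 352 = 704
  C–H: 10 × 420 = 4200
  C–O: 2 × 352 = 704
  O–H: 2 × 480 = 960
  O=O: 1 × 489 = 489
  Σ(broken) = 7057 kJ
Bonds formed (products):
  C–C: 2 × 352 = 704
  C–H: 8 × 420 = 3360
  C=O: 2 × 811 = 1622
  O–H: 4 × 480 = 1920
  Σ(formed) = 7606 kJ
ΔH = Σ(broken) − Σ(formed) = 7057 − 7606 = −549 kJ

ΔH ≈ −549 kJ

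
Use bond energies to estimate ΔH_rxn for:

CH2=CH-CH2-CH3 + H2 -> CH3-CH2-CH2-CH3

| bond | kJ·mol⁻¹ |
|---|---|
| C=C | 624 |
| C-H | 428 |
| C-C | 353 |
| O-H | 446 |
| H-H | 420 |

ΔH ≈ −165 kJ

Bonds broken (reactants):
  C-C: 2 × 353 = 706
  C-H: 8 × 428 = 3424
  C=C: 1 × 624 = 624
  H-H: 1 × 420 = 420
  Σ(broken) = 5174 kJ
Bonds formed (products):
  C-C: 3 × 353 = 1059
  C-H: 10 × 428 = 4280
  Σ(formed) = 5339 kJ
ΔH = Σ(broken) − Σ(formed) = 5174 − 5339 = −165 kJ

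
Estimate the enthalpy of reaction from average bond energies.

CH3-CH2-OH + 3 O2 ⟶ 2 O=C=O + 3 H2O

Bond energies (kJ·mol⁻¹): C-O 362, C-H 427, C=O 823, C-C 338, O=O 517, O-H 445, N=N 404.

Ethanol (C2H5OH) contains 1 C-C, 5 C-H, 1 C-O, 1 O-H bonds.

ΔH ≈ −1131 kJ

Bonds broken (reactants):
  C-C: 1 × 338 = 338
  C-H: 5 × 427 = 2135
  C-O: 1 × 362 = 362
  O-H: 1 × 445 = 445
  O=O: 3 × 517 = 1551
  Σ(broken) = 4831 kJ
Bonds formed (products):
  C=O: 4 × 823 = 3292
  O-H: 6 × 445 = 2670
  Σ(formed) = 5962 kJ
ΔH = Σ(broken) − Σ(formed) = 4831 − 5962 = −1131 kJ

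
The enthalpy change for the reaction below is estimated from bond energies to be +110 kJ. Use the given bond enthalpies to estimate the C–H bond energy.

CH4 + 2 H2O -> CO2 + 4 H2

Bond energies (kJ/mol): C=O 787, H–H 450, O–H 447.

Let D be the C–H bond energy.
Σ(broken) = 4×D + 4×447 = 1788 + 4D
Σ(formed) = 2×787 + 4×450 = 3374
ΔH = Σ(broken) − Σ(formed) = (1788 + 4D) − (3374) = −1586 + 4D
Setting this equal to +110 kJ gives 4D = 1696, so D = 424 kJ/mol.

D(C–H) ≈ 424 kJ/mol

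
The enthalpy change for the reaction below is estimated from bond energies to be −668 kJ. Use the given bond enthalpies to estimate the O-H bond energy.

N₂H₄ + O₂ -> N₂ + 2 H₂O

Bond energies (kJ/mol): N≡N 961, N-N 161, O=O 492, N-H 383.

Let D be the O-H bond energy.
Σ(broken) = 4×383 + 1×161 + 1×492 = 2185
Σ(formed) = 1×961 + 4×D = 961 + 4D
ΔH = Σ(broken) − Σ(formed) = (2185) − (961 + 4D) = +1224 − 4D
Setting this equal to −668 kJ gives 4D = 1892, so D = 473 kJ/mol.

D(O-H) ≈ 473 kJ/mol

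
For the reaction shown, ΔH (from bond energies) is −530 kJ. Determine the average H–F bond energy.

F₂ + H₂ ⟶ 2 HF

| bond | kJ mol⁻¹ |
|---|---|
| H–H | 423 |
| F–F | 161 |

Let D be the H–F bond energy.
Σ(broken) = 1×161 + 1×423 = 584
Σ(formed) = 2×D = 2D
ΔH = Σ(broken) − Σ(formed) = (584) − (2D) = +584 − 2D
Setting this equal to −530 kJ gives 2D = 1114, so D = 557 kJ/mol.

D(H–F) ≈ 557 kJ/mol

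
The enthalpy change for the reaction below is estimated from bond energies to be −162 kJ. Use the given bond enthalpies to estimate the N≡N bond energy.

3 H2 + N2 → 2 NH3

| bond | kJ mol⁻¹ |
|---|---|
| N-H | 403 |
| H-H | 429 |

D(N≡N) ≈ 969 kJ/mol

Let D be the N≡N bond energy.
Σ(broken) = 3×429 + 1×D = 1287 + D
Σ(formed) = 6×403 = 2418
ΔH = Σ(broken) − Σ(formed) = (1287 + D) − (2418) = −1131 + D
Setting this equal to −162 kJ gives D = 969 kJ/mol.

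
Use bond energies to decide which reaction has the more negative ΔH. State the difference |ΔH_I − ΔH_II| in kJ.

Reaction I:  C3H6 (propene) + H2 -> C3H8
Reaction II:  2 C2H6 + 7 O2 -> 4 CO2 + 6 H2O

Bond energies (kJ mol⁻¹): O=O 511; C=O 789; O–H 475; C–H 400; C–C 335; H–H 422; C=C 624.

Reaction I:
  Bonds broken (reactants):
    C–C: 1 × 335 = 335
    C–H: 6 × 400 = 2400
    C=C: 1 × 624 = 624
    H–H: 1 × 422 = 422
    Σ(broken) = 3781 kJ
  Bonds formed (products):
    C–C: 2 × 335 = 670
    C–H: 8 × 400 = 3200
    Σ(formed) = 3870 kJ
  ΔH_I = 3781 − 3870 = −89 kJ
Reaction II:
  Bonds broken (reactants):
    C–C: 2 × 335 = 670
    C–H: 12 × 400 = 4800
    O=O: 7 × 511 = 3577
    Σ(broken) = 9047 kJ
  Bonds formed (products):
    C=O: 8 × 789 = 6312
    O–H: 12 × 475 = 5700
    Σ(formed) = 12012 kJ
  ΔH_II = 9047 − 12012 = −2965 kJ
ΔH_I − ΔH_II = +2876 kJ, so reaction II has the more negative ΔH; |ΔH_I − ΔH_II| = 2876 kJ.

Reaction II, by 2876 kJ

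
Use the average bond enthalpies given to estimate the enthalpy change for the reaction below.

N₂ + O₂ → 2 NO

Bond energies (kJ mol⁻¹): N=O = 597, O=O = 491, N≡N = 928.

Bonds broken (reactants):
  N≡N: 1 × 928 = 928
  O=O: 1 × 491 = 491
  Σ(broken) = 1419 kJ
Bonds formed (products):
  N=O: 2 × 597 = 1194
  Σ(formed) = 1194 kJ
ΔH = Σ(broken) − Σ(formed) = 1419 − 1194 = +225 kJ

ΔH ≈ +225 kJ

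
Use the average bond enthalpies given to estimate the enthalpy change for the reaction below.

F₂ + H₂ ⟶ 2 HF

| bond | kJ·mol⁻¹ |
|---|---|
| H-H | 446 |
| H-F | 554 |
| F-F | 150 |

ΔH ≈ −512 kJ

Bonds broken (reactants):
  F-F: 1 × 150 = 150
  H-H: 1 × 446 = 446
  Σ(broken) = 596 kJ
Bonds formed (products):
  H-F: 2 × 554 = 1108
  Σ(formed) = 1108 kJ
ΔH = Σ(broken) − Σ(formed) = 596 − 1108 = −512 kJ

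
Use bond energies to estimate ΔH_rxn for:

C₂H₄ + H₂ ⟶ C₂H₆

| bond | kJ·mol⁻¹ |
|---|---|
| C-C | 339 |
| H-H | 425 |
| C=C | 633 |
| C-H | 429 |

ΔH ≈ −139 kJ

Bonds broken (reactants):
  C-H: 4 × 429 = 1716
  C=C: 1 × 633 = 633
  H-H: 1 × 425 = 425
  Σ(broken) = 2774 kJ
Bonds formed (products):
  C-C: 1 × 339 = 339
  C-H: 6 × 429 = 2574
  Σ(formed) = 2913 kJ
ΔH = Σ(broken) − Σ(formed) = 2774 − 2913 = −139 kJ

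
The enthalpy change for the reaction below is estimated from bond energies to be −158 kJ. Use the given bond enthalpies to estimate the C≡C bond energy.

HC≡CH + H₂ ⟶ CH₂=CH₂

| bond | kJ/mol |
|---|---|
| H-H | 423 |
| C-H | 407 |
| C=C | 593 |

Let D be the C≡C bond energy.
Σ(broken) = 1×D + 2×407 + 1×423 = 1237 + D
Σ(formed) = 4×407 + 1×593 = 2221
ΔH = Σ(broken) − Σ(formed) = (1237 + D) − (2221) = −984 + D
Setting this equal to −158 kJ gives D = 826 kJ/mol.

D(C≡C) ≈ 826 kJ/mol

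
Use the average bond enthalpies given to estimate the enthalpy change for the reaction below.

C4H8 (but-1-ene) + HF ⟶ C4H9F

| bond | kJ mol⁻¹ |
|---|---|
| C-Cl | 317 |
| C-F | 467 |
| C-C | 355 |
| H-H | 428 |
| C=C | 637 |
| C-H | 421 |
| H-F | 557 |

ΔH ≈ −49 kJ

Bonds broken (reactants):
  C-C: 2 × 355 = 710
  C-H: 8 × 421 = 3368
  C=C: 1 × 637 = 637
  H-F: 1 × 557 = 557
  Σ(broken) = 5272 kJ
Bonds formed (products):
  C-C: 3 × 355 = 1065
  C-F: 1 × 467 = 467
  C-H: 9 × 421 = 3789
  Σ(formed) = 5321 kJ
ΔH = Σ(broken) − Σ(formed) = 5272 − 5321 = −49 kJ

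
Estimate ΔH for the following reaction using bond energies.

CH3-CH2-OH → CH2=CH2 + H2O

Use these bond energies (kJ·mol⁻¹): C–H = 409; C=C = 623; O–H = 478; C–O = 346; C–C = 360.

Bonds broken (reactants):
  C–C: 1 × 360 = 360
  C–H: 5 × 409 = 2045
  C–O: 1 × 346 = 346
  O–H: 1 × 478 = 478
  Σ(broken) = 3229 kJ
Bonds formed (products):
  C–H: 4 × 409 = 1636
  C=C: 1 × 623 = 623
  O–H: 2 × 478 = 956
  Σ(formed) = 3215 kJ
ΔH = Σ(broken) − Σ(formed) = 3229 − 3215 = +14 kJ

ΔH ≈ +14 kJ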